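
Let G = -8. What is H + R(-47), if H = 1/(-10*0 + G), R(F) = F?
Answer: -377/8 ≈ -47.125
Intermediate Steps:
H = -1/8 (H = 1/(-10*0 - 8) = 1/(0 - 8) = 1/(-8) = -1/8 ≈ -0.12500)
H + R(-47) = -1/8 - 47 = -377/8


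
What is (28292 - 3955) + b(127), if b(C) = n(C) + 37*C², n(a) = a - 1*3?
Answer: 621234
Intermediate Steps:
n(a) = -3 + a (n(a) = a - 3 = -3 + a)
b(C) = -3 + C + 37*C² (b(C) = (-3 + C) + 37*C² = -3 + C + 37*C²)
(28292 - 3955) + b(127) = (28292 - 3955) + (-3 + 127 + 37*127²) = 24337 + (-3 + 127 + 37*16129) = 24337 + (-3 + 127 + 596773) = 24337 + 596897 = 621234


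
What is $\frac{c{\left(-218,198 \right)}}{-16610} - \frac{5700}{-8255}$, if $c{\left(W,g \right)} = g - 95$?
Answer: $\frac{18765347}{27423110} \approx 0.68429$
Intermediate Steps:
$c{\left(W,g \right)} = -95 + g$
$\frac{c{\left(-218,198 \right)}}{-16610} - \frac{5700}{-8255} = \frac{-95 + 198}{-16610} - \frac{5700}{-8255} = 103 \left(- \frac{1}{16610}\right) - - \frac{1140}{1651} = - \frac{103}{16610} + \frac{1140}{1651} = \frac{18765347}{27423110}$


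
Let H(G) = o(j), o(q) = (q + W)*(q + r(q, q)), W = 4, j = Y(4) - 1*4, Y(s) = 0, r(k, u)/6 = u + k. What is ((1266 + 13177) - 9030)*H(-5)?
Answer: 0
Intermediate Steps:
r(k, u) = 6*k + 6*u (r(k, u) = 6*(u + k) = 6*(k + u) = 6*k + 6*u)
j = -4 (j = 0 - 1*4 = 0 - 4 = -4)
o(q) = 13*q*(4 + q) (o(q) = (q + 4)*(q + (6*q + 6*q)) = (4 + q)*(q + 12*q) = (4 + q)*(13*q) = 13*q*(4 + q))
H(G) = 0 (H(G) = 13*(-4)*(4 - 4) = 13*(-4)*0 = 0)
((1266 + 13177) - 9030)*H(-5) = ((1266 + 13177) - 9030)*0 = (14443 - 9030)*0 = 5413*0 = 0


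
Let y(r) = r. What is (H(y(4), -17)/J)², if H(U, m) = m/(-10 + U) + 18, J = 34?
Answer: 15625/41616 ≈ 0.37546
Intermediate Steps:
H(U, m) = 18 + m/(-10 + U) (H(U, m) = m/(-10 + U) + 18 = 18 + m/(-10 + U))
(H(y(4), -17)/J)² = (((-180 - 17 + 18*4)/(-10 + 4))/34)² = (((-180 - 17 + 72)/(-6))*(1/34))² = (-⅙*(-125)*(1/34))² = ((125/6)*(1/34))² = (125/204)² = 15625/41616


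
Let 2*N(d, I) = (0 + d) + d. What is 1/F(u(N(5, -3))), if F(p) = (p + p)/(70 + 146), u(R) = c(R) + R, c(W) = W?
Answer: 54/5 ≈ 10.800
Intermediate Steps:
N(d, I) = d (N(d, I) = ((0 + d) + d)/2 = (d + d)/2 = (2*d)/2 = d)
u(R) = 2*R (u(R) = R + R = 2*R)
F(p) = p/108 (F(p) = (2*p)/216 = (2*p)*(1/216) = p/108)
1/F(u(N(5, -3))) = 1/((2*5)/108) = 1/((1/108)*10) = 1/(5/54) = 54/5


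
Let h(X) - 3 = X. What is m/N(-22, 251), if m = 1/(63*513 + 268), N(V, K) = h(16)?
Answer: 1/619153 ≈ 1.6151e-6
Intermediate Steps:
h(X) = 3 + X
N(V, K) = 19 (N(V, K) = 3 + 16 = 19)
m = 1/32587 (m = 1/(32319 + 268) = 1/32587 ≈ 3.0687e-5)
m/N(-22, 251) = (1/32587)/19 = (1/32587)*(1/19) = 1/619153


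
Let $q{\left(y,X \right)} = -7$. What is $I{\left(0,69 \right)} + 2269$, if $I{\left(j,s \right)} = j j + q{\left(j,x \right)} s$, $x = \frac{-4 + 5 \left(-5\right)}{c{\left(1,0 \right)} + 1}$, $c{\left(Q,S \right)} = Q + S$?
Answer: $1786$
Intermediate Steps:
$x = - \frac{29}{2}$ ($x = \frac{-4 + 5 \left(-5\right)}{\left(1 + 0\right) + 1} = \frac{-4 - 25}{1 + 1} = - \frac{29}{2} \approx -14.5$)
$I{\left(j,s \right)} = j^{2} - 7 s$ ($I{\left(j,s \right)} = j j - 7 s = j^{2} - 7 s$)
$I{\left(0,69 \right)} + 2269 = \left(0^{2} - 483\right) + 2269 = \left(0 - 483\right) + 2269 = -483 + 2269 = 1786$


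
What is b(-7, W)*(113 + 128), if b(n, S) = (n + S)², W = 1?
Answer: 8676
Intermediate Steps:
b(n, S) = (S + n)²
b(-7, W)*(113 + 128) = (1 - 7)²*(113 + 128) = (-6)²*241 = 36*241 = 8676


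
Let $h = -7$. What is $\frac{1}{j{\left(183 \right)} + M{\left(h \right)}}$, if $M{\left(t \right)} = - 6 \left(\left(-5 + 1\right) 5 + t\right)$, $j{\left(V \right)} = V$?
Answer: $\frac{1}{345} \approx 0.0028986$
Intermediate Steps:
$M{\left(t \right)} = 120 - 6 t$ ($M{\left(t \right)} = - 6 \left(\left(-4\right) 5 + t\right) = - 6 \left(-20 + t\right) = 120 - 6 t$)
$\frac{1}{j{\left(183 \right)} + M{\left(h \right)}} = \frac{1}{183 + \left(120 - -42\right)} = \frac{1}{183 + \left(120 + 42\right)} = \frac{1}{183 + 162} = \frac{1}{345}$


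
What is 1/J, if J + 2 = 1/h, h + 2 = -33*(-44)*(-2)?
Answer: -2906/5813 ≈ -0.49991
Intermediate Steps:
h = -2906 (h = -2 - 33*(-44)*(-2) = -2 + 1452*(-2) = -2 - 2904 = -2906)
J = -5813/2906 (J = -2 + 1/(-2906) = -2 - 1/2906 = -5813/2906 ≈ -2.0003)
1/J = 1/(-5813/2906) = -2906/5813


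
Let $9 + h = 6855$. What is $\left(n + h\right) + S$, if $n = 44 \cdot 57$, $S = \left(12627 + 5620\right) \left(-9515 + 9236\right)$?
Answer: $-5081559$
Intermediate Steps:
$h = 6846$ ($h = -9 + 6855 = 6846$)
$S = -5090913$ ($S = 18247 \left(-279\right) = -5090913$)
$n = 2508$
$\left(n + h\right) + S = \left(2508 + 6846\right) - 5090913 = 9354 - 5090913 = -5081559$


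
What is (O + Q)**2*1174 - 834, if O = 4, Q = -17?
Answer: 197572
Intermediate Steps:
(O + Q)**2*1174 - 834 = (4 - 17)**2*1174 - 834 = (-13)**2*1174 - 834 = 169*1174 - 834 = 198406 - 834 = 197572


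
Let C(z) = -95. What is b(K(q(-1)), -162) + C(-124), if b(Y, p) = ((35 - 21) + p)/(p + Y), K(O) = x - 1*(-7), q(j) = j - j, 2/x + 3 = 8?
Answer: -72695/773 ≈ -94.043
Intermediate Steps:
x = 2/5 (x = 2/(-3 + 8) = 2/5 ≈ 0.40000)
q(j) = 0
K(O) = 37/5 (K(O) = 2/5 - 1*(-7) = 2/5 + 7 = 37/5)
b(Y, p) = (14 + p)/(Y + p)
b(K(q(-1)), -162) + C(-124) = (14 - 162)/(37/5 - 162) - 95 = -148/(-773/5) - 95 = -5/773*(-148) - 95 = 740/773 - 95 = -72695/773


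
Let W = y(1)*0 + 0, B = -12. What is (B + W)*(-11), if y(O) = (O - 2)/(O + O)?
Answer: 132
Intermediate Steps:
y(O) = (-2 + O)/(2*O) (y(O) = (-2 + O)/((2*O)) = (-2 + O)*(1/(2*O)) = (-2 + O)/(2*O))
W = 0 (W = ((½)*(-2 + 1)/1)*0 + 0 = ((½)*1*(-1))*0 + 0 = -½*0 + 0 = 0 + 0 = 0)
(B + W)*(-11) = (-12 + 0)*(-11) = -12*(-11) = 132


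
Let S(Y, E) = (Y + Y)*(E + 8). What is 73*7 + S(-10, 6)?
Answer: 231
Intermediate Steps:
S(Y, E) = 2*Y*(8 + E) (S(Y, E) = (2*Y)*(8 + E) = 2*Y*(8 + E))
73*7 + S(-10, 6) = 73*7 + 2*(-10)*(8 + 6) = 511 + 2*(-10)*14 = 511 - 280 = 231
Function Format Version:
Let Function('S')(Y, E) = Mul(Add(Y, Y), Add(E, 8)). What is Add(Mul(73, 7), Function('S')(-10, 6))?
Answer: 231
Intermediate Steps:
Function('S')(Y, E) = Mul(2, Y, Add(8, E)) (Function('S')(Y, E) = Mul(Mul(2, Y), Add(8, E)) = Mul(2, Y, Add(8, E)))
Add(Mul(73, 7), Function('S')(-10, 6)) = Add(Mul(73, 7), Mul(2, -10, Add(8, 6))) = Add(511, Mul(2, -10, 14)) = Add(511, -280) = 231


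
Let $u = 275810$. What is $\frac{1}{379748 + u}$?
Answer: $\frac{1}{655558} \approx 1.5254 \cdot 10^{-6}$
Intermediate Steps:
$\frac{1}{379748 + u} = \frac{1}{379748 + 275810} = \frac{1}{655558}$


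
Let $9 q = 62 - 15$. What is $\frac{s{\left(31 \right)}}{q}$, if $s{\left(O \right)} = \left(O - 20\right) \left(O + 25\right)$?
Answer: $\frac{5544}{47} \approx 117.96$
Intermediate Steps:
$s{\left(O \right)} = \left(-20 + O\right) \left(25 + O\right)$
$q = \frac{47}{9}$ ($q = \frac{62 - 15}{9} = \frac{1}{9} \cdot 47 = \frac{47}{9} \approx 5.2222$)
$\frac{s{\left(31 \right)}}{q} = \frac{-500 + 31^{2} + 5 \cdot 31}{\frac{47}{9}} = \left(-500 + 961 + 155\right) \frac{9}{47} = 616 \cdot \frac{9}{47} = \frac{5544}{47}$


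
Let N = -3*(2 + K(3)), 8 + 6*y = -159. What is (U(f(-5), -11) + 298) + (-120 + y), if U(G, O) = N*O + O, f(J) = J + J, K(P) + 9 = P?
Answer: 43/6 ≈ 7.1667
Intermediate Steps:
K(P) = -9 + P
f(J) = 2*J
y = -167/6 (y = -4/3 + (⅙)*(-159) = -4/3 - 53/2 = -167/6 ≈ -27.833)
N = 12 (N = -3*(2 + (-9 + 3)) = -3*(2 - 6) = -3*(-4) = 12)
U(G, O) = 13*O (U(G, O) = 12*O + O = 13*O)
(U(f(-5), -11) + 298) + (-120 + y) = (13*(-11) + 298) + (-120 - 167/6) = (-143 + 298) - 887/6 = 155 - 887/6 = 43/6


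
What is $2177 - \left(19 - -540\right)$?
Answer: $1618$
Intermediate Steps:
$2177 - \left(19 - -540\right) = 2177 - \left(19 + 540\right) = 2177 - 559 = 1618$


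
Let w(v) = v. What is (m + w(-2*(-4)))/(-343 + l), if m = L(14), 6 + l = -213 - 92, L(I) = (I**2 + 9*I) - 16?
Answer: -157/327 ≈ -0.48012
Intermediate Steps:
L(I) = -16 + I**2 + 9*I
l = -311 (l = -6 + (-213 - 92) = -6 - 305 = -311)
m = 306 (m = -16 + 14**2 + 9*14 = -16 + 196 + 126 = 306)
(m + w(-2*(-4)))/(-343 + l) = (306 - 2*(-4))/(-343 - 311) = (306 + 8)/(-654) = 314*(-1/654) = -157/327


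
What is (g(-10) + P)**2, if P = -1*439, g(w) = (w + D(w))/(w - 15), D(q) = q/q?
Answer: 120253156/625 ≈ 1.9241e+5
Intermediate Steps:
D(q) = 1
g(w) = (1 + w)/(-15 + w) (g(w) = (w + 1)/(w - 15) = (1 + w)/(-15 + w))
P = -439
(g(-10) + P)**2 = ((1 - 10)/(-15 - 10) - 439)**2 = (-9/(-25) - 439)**2 = (-1/25*(-9) - 439)**2 = (9/25 - 439)**2 = (-10966/25)**2 = 120253156/625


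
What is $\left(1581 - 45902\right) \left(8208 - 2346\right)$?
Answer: $-259809702$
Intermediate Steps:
$\left(1581 - 45902\right) \left(8208 - 2346\right) = \left(-44321\right) 5862 = -259809702$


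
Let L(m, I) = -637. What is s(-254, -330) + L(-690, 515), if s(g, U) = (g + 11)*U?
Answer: 79553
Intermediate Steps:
s(g, U) = U*(11 + g) (s(g, U) = (11 + g)*U = U*(11 + g))
s(-254, -330) + L(-690, 515) = -330*(11 - 254) - 637 = -330*(-243) - 637 = 80190 - 637 = 79553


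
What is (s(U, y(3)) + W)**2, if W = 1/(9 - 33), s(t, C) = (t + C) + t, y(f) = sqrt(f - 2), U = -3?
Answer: 14641/576 ≈ 25.418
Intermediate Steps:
y(f) = sqrt(-2 + f)
s(t, C) = C + 2*t (s(t, C) = (C + t) + t = C + 2*t)
W = -1/24 (W = 1/(-24) = -1/24 ≈ -0.041667)
(s(U, y(3)) + W)**2 = ((sqrt(-2 + 3) + 2*(-3)) - 1/24)**2 = ((sqrt(1) - 6) - 1/24)**2 = ((1 - 6) - 1/24)**2 = (-5 - 1/24)**2 = (-121/24)**2 = 14641/576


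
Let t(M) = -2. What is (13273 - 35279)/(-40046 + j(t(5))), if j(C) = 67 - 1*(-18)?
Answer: 22006/39961 ≈ 0.55069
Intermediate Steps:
j(C) = 85 (j(C) = 67 + 18 = 85)
(13273 - 35279)/(-40046 + j(t(5))) = (13273 - 35279)/(-40046 + 85) = -22006/(-39961) = -22006*(-1/39961) = 22006/39961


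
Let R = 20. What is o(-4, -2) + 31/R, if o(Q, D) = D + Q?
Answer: -89/20 ≈ -4.4500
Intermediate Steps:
o(-4, -2) + 31/R = (-2 - 4) + 31/20 = -6 + 31*(1/20) = -6 + 31/20 = -89/20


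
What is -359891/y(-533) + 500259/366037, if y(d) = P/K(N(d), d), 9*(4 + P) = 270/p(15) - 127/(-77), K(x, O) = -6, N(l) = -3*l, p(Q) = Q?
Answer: -547746938712705/460840583 ≈ -1.1886e+6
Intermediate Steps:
P = -1259/693 (P = -4 + (270/15 - 127/(-77))/9 = -4 + (270*(1/15) - 127*(-1/77))/9 = -4 + (18 + 127/77)/9 = -4 + (⅑)*(1513/77) = -4 + 1513/693 = -1259/693 ≈ -1.8167)
y(d) = 1259/4158 (y(d) = -1259/693/(-6) = -1259/693*(-⅙) = 1259/4158)
-359891/y(-533) + 500259/366037 = -359891/1259/4158 + 500259/366037 = -359891*4158/1259 + 500259*(1/366037) = -1496426778/1259 + 500259/366037 = -547746938712705/460840583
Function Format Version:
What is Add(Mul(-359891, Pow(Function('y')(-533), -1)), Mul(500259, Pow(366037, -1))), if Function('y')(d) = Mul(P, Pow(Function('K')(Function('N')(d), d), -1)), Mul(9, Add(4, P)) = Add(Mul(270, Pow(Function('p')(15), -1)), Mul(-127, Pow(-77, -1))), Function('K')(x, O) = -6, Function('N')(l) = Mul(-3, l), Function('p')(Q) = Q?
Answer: Rational(-547746938712705, 460840583) ≈ -1.1886e+6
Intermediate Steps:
P = Rational(-1259, 693) (P = Add(-4, Mul(Rational(1, 9), Add(Mul(270, Pow(15, -1)), Mul(-127, Pow(-77, -1))))) = Add(-4, Mul(Rational(1, 9), Add(Mul(270, Rational(1, 15)), Mul(-127, Rational(-1, 77))))) = Add(-4, Mul(Rational(1, 9), Add(18, Rational(127, 77)))) = Add(-4, Mul(Rational(1, 9), Rational(1513, 77))) = Add(-4, Rational(1513, 693)) = Rational(-1259, 693) ≈ -1.8167)
Function('y')(d) = Rational(1259, 4158) (Function('y')(d) = Mul(Rational(-1259, 693), Pow(-6, -1)) = Mul(Rational(-1259, 693), Rational(-1, 6)) = Rational(1259, 4158))
Add(Mul(-359891, Pow(Function('y')(-533), -1)), Mul(500259, Pow(366037, -1))) = Add(Mul(-359891, Pow(Rational(1259, 4158), -1)), Mul(500259, Pow(366037, -1))) = Add(Mul(-359891, Rational(4158, 1259)), Mul(500259, Rational(1, 366037))) = Add(Rational(-1496426778, 1259), Rational(500259, 366037)) = Rational(-547746938712705, 460840583)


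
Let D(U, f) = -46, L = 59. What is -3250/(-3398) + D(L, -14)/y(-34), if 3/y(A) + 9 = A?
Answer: 3365497/5097 ≈ 660.29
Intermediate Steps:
y(A) = 3/(-9 + A)
-3250/(-3398) + D(L, -14)/y(-34) = -3250/(-3398) - 46/(3/(-9 - 34)) = -3250*(-1/3398) - 46/(3/(-43)) = 1625/1699 - 46/(3*(-1/43)) = 1625/1699 - 46/(-3/43) = 1625/1699 - 46*(-43/3) = 1625/1699 + 1978/3 = 3365497/5097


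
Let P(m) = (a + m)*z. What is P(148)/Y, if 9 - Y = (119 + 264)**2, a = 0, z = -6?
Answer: 111/18335 ≈ 0.0060540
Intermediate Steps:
Y = -146680 (Y = 9 - (119 + 264)**2 = 9 - 1*383**2 = 9 - 1*146689 = 9 - 146689 = -146680)
P(m) = -6*m (P(m) = (0 + m)*(-6) = m*(-6) = -6*m)
P(148)/Y = -6*148/(-146680) = -888*(-1/146680) = 111/18335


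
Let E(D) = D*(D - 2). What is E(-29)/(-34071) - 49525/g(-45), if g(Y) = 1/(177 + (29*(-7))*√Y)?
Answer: -298663831574/34071 + 30160725*I*√5 ≈ -8.7659e+6 + 6.7441e+7*I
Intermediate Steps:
E(D) = D*(-2 + D)
g(Y) = 1/(177 - 203*√Y)
E(-29)/(-34071) - 49525/g(-45) = -29*(-2 - 29)/(-34071) - (8765925 - 30160725*I*√5) = -29*(-31)*(-1/34071) - (8765925 - 30160725*I*√5) = 899*(-1/34071) - (8765925 - 30160725*I*√5) = -899/34071 - 49525*(177 - 609*I*√5) = -899/34071 + (-8765925 + 30160725*I*√5) = -298663831574/34071 + 30160725*I*√5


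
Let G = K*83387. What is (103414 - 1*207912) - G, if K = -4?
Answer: 229050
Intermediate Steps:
G = -333548 (G = -4*83387 = -333548)
(103414 - 1*207912) - G = (103414 - 1*207912) - 1*(-333548) = (103414 - 207912) + 333548 = -104498 + 333548 = 229050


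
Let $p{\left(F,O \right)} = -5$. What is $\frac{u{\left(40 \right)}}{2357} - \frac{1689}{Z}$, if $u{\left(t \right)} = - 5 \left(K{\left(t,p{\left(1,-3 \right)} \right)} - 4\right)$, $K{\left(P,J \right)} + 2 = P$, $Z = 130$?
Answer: $- \frac{4003073}{306410} \approx -13.064$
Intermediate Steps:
$K{\left(P,J \right)} = -2 + P$
$u{\left(t \right)} = 30 - 5 t$ ($u{\left(t \right)} = - 5 \left(\left(-2 + t\right) - 4\right) = - 5 \left(-6 + t\right) = 30 - 5 t$)
$\frac{u{\left(40 \right)}}{2357} - \frac{1689}{Z} = \frac{30 - 200}{2357} - \frac{1689}{130} = \left(30 - 200\right) \frac{1}{2357} - \frac{1689}{130} = \left(-170\right) \frac{1}{2357} - \frac{1689}{130} = - \frac{170}{2357} - \frac{1689}{130} = - \frac{4003073}{306410}$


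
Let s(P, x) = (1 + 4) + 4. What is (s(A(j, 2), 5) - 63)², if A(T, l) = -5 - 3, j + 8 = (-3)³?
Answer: 2916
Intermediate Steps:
j = -35 (j = -8 + (-3)³ = -8 - 27 = -35)
A(T, l) = -8
s(P, x) = 9 (s(P, x) = 5 + 4 = 9)
(s(A(j, 2), 5) - 63)² = (9 - 63)² = (-54)² = 2916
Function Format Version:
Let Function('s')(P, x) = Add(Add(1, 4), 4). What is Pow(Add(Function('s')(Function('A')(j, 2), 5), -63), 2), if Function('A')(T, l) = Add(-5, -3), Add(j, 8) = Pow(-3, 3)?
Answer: 2916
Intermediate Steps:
j = -35 (j = Add(-8, Pow(-3, 3)) = Add(-8, -27) = -35)
Function('A')(T, l) = -8
Function('s')(P, x) = 9 (Function('s')(P, x) = Add(5, 4) = 9)
Pow(Add(Function('s')(Function('A')(j, 2), 5), -63), 2) = Pow(Add(9, -63), 2) = Pow(-54, 2) = 2916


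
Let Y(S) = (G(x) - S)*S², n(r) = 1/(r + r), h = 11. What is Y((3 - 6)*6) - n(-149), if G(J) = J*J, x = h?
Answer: 13420729/298 ≈ 45036.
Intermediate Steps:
x = 11
n(r) = 1/(2*r)
G(J) = J²
Y(S) = S²*(121 - S) (Y(S) = (11² - S)*S² = (121 - S)*S² = S²*(121 - S))
Y((3 - 6)*6) - n(-149) = ((3 - 6)*6)²*(121 - (3 - 6)*6) - 1/(2*(-149)) = (-3*6)²*(121 - (-3)*6) - (-1)/(2*149) = (-18)²*(121 - 1*(-18)) - 1*(-1/298) = 324*(121 + 18) + 1/298 = 324*139 + 1/298 = 45036 + 1/298 = 13420729/298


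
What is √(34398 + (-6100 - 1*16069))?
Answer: √12229 ≈ 110.58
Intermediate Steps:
√(34398 + (-6100 - 1*16069)) = √(34398 + (-6100 - 16069)) = √(34398 - 22169) = √12229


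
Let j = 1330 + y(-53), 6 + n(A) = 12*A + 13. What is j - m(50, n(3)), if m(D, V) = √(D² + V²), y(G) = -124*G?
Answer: 7902 - √4349 ≈ 7836.1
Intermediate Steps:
n(A) = 7 + 12*A (n(A) = -6 + (12*A + 13) = -6 + (13 + 12*A) = 7 + 12*A)
j = 7902 (j = 1330 - 124*(-53) = 1330 + 6572 = 7902)
j - m(50, n(3)) = 7902 - √(50² + (7 + 12*3)²) = 7902 - √(2500 + (7 + 36)²) = 7902 - √(2500 + 43²) = 7902 - √(2500 + 1849) = 7902 - √4349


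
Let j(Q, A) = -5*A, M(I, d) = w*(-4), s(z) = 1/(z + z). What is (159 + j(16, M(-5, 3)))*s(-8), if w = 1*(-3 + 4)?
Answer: -179/16 ≈ -11.188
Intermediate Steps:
s(z) = 1/(2*z)
w = 1 (w = 1*1 = 1)
M(I, d) = -4 (M(I, d) = 1*(-4) = -4)
(159 + j(16, M(-5, 3)))*s(-8) = (159 - 5*(-4))*((½)/(-8)) = (159 + 20)*((½)*(-⅛)) = 179*(-1/16) = -179/16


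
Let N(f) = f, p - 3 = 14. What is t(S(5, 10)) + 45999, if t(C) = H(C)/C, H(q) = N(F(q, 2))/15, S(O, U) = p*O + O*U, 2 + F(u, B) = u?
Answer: 93148108/2025 ≈ 45999.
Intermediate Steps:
p = 17 (p = 3 + 14 = 17)
F(u, B) = -2 + u
S(O, U) = 17*O + O*U
H(q) = -2/15 + q/15 (H(q) = (-2 + q)/15 = (-2 + q)*(1/15) = -2/15 + q/15)
t(C) = (-2/15 + C/15)/C
t(S(5, 10)) + 45999 = (-2 + 5*(17 + 10))/(15*((5*(17 + 10)))) + 45999 = (-2 + 5*27)/(15*((5*27))) + 45999 = (1/15)*(-2 + 135)/135 + 45999 = (1/15)*(1/135)*133 + 45999 = 133/2025 + 45999 = 93148108/2025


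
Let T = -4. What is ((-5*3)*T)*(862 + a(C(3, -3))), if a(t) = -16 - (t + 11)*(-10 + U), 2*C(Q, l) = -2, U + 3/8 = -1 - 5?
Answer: 60585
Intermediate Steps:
U = -51/8 (U = -3/8 + (-1 - 5) = -3/8 - 6 = -51/8 ≈ -6.3750)
C(Q, l) = -1 (C(Q, l) = (1/2)*(-2) = -1)
a(t) = 1313/8 + 131*t/8 (a(t) = -16 - (t + 11)*(-10 - 51/8) = -16 - (11 + t)*(-131)/8 = -16 - (-1441/8 - 131*t/8) = -16 + (1441/8 + 131*t/8) = 1313/8 + 131*t/8)
((-5*3)*T)*(862 + a(C(3, -3))) = (-5*3*(-4))*(862 + (1313/8 + (131/8)*(-1))) = (-15*(-4))*(862 + (1313/8 - 131/8)) = 60*(862 + 591/4) = 60*(4039/4) = 60585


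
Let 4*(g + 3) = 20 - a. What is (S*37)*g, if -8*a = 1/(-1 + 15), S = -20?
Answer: -165945/112 ≈ -1481.7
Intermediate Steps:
a = -1/112 (a = -1/(8*(-1 + 15)) = -1/8/14 = -1/8*1/14 = -1/112 ≈ -0.0089286)
g = 897/448 (g = -3 + (20 - 1*(-1/112))/4 = -3 + (20 + 1/112)/4 = -3 + (1/4)*(2241/112) = -3 + 2241/448 = 897/448 ≈ 2.0022)
(S*37)*g = -20*37*(897/448) = -740*897/448 = -165945/112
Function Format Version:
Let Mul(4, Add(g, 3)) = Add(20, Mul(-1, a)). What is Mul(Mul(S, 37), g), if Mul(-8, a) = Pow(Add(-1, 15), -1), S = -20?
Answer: Rational(-165945, 112) ≈ -1481.7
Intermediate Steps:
a = Rational(-1, 112) (a = Mul(Rational(-1, 8), Pow(Add(-1, 15), -1)) = Mul(Rational(-1, 8), Pow(14, -1)) = Mul(Rational(-1, 8), Rational(1, 14)) = Rational(-1, 112) ≈ -0.0089286)
g = Rational(897, 448) (g = Add(-3, Mul(Rational(1, 4), Add(20, Mul(-1, Rational(-1, 112))))) = Add(-3, Mul(Rational(1, 4), Add(20, Rational(1, 112)))) = Add(-3, Mul(Rational(1, 4), Rational(2241, 112))) = Add(-3, Rational(2241, 448)) = Rational(897, 448) ≈ 2.0022)
Mul(Mul(S, 37), g) = Mul(Mul(-20, 37), Rational(897, 448)) = Mul(-740, Rational(897, 448)) = Rational(-165945, 112)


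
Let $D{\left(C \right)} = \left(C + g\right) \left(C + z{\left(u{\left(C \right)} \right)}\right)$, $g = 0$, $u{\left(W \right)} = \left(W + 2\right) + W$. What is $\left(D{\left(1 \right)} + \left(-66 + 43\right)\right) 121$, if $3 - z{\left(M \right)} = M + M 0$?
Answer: $-2783$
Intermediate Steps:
$u{\left(W \right)} = 2 + 2 W$ ($u{\left(W \right)} = \left(2 + W\right) + W = 2 + 2 W$)
$z{\left(M \right)} = 3 - M$ ($z{\left(M \right)} = 3 - \left(M + M 0\right) = 3 - \left(M + 0\right) = 3 - M$)
$D{\left(C \right)} = C \left(1 - C\right)$ ($D{\left(C \right)} = \left(C + 0\right) \left(C - \left(-1 + 2 C\right)\right) = C \left(C + \left(3 - \left(2 + 2 C\right)\right)\right) = C \left(C - \left(-1 + 2 C\right)\right) = C \left(1 - C\right)$)
$\left(D{\left(1 \right)} + \left(-66 + 43\right)\right) 121 = \left(1 \left(1 - 1\right) + \left(-66 + 43\right)\right) 121 = \left(1 \left(1 - 1\right) - 23\right) 121 = \left(1 \cdot 0 - 23\right) 121 = \left(0 - 23\right) 121 = \left(-23\right) 121 = -2783$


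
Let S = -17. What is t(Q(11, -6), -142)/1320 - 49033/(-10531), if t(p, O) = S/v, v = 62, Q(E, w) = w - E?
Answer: 4012681693/861857040 ≈ 4.6559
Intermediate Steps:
t(p, O) = -17/62
t(Q(11, -6), -142)/1320 - 49033/(-10531) = -17/62/1320 - 49033/(-10531) = -17/62*1/1320 - 49033*(-1/10531) = -17/81840 + 49033/10531 = 4012681693/861857040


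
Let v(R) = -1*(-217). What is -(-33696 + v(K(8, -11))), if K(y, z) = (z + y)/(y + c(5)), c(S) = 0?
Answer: 33479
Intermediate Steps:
K(y, z) = (y + z)/y (K(y, z) = (z + y)/(y + 0) = (y + z)/y)
v(R) = 217
-(-33696 + v(K(8, -11))) = -(-33696 + 217) = -1*(-33479) = 33479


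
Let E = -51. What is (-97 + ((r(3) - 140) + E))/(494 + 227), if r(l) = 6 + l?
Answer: -279/721 ≈ -0.38696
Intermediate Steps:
(-97 + ((r(3) - 140) + E))/(494 + 227) = (-97 + (((6 + 3) - 140) - 51))/(494 + 227) = (-97 + ((9 - 140) - 51))/721 = (-97 + (-131 - 51))*(1/721) = (-97 - 182)*(1/721) = -279*1/721 = -279/721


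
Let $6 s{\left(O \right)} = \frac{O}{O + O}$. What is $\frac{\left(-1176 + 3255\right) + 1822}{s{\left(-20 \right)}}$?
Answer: $46812$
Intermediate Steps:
$s{\left(O \right)} = \frac{1}{12}$ ($s{\left(O \right)} = \frac{O \frac{1}{O + O}}{6} = \frac{O \frac{1}{2 O}}{6} = \frac{1}{6} \cdot \frac{1}{2} = \frac{1}{12}$)
$\frac{\left(-1176 + 3255\right) + 1822}{s{\left(-20 \right)}} = \left(\left(-1176 + 3255\right) + 1822\right) \frac{1}{\frac{1}{12}} = \left(2079 + 1822\right) 12 = 3901 \cdot 12 = 46812$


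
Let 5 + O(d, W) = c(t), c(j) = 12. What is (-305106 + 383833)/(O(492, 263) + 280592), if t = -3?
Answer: 7157/25509 ≈ 0.28057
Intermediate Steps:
O(d, W) = 7 (O(d, W) = -5 + 12 = 7)
(-305106 + 383833)/(O(492, 263) + 280592) = (-305106 + 383833)/(7 + 280592) = 78727/280599 = 78727*(1/280599) = 7157/25509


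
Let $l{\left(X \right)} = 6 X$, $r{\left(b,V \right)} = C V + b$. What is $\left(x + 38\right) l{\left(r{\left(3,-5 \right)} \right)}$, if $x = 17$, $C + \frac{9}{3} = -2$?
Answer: $9240$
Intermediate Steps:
$C = -5$ ($C = -3 - 2 = -5$)
$r{\left(b,V \right)} = b - 5 V$ ($r{\left(b,V \right)} = - 5 V + b = b - 5 V$)
$\left(x + 38\right) l{\left(r{\left(3,-5 \right)} \right)} = \left(17 + 38\right) 6 \left(3 - -25\right) = 55 \cdot 6 \left(3 + 25\right) = 55 \cdot 6 \cdot 28 = 55 \cdot 168 = 9240$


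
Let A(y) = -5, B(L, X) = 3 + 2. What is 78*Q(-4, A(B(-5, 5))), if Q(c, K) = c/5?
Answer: -312/5 ≈ -62.400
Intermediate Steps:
B(L, X) = 5
Q(c, K) = c/5 (Q(c, K) = c*(⅕) = c/5)
78*Q(-4, A(B(-5, 5))) = 78*((⅕)*(-4)) = 78*(-⅘) = -312/5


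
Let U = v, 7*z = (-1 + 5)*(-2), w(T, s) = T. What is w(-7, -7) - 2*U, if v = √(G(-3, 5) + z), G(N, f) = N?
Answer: -7 - 2*I*√203/7 ≈ -7.0 - 4.0708*I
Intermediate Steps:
z = -8/7 (z = ((-1 + 5)*(-2))/7 = (4*(-2))/7 = (⅐)*(-8) = -8/7 ≈ -1.1429)
v = I*√203/7 (v = √(-3 - 8/7) = √(-29/7) = I*√203/7 ≈ 2.0354*I)
U = I*√203/7 ≈ 2.0354*I
w(-7, -7) - 2*U = -7 - 2*I*√203/7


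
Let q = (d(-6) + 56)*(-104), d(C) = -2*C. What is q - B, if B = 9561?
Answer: -16633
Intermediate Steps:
q = -7072 (q = (-2*(-6) + 56)*(-104) = (12 + 56)*(-104) = 68*(-104) = -7072)
q - B = -7072 - 1*9561 = -7072 - 9561 = -16633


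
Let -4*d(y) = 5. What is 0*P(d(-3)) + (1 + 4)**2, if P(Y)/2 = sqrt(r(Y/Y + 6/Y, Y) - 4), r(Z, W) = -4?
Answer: 25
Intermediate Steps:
d(y) = -5/4 (d(y) = -1/4*5 = -5/4)
P(Y) = 4*I*sqrt(2) (P(Y) = 2*sqrt(-4 - 4) = 2*sqrt(-8) = 2*(2*I*sqrt(2)) = 4*I*sqrt(2))
0*P(d(-3)) + (1 + 4)**2 = 0*(4*I*sqrt(2)) + (1 + 4)**2 = 0 + 5**2 = 0 + 25 = 25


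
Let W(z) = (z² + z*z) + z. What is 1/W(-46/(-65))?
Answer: 4225/7222 ≈ 0.58502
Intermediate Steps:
W(z) = z + 2*z² (W(z) = (z² + z²) + z = 2*z² + z = z + 2*z²)
1/W(-46/(-65)) = 1/((-46/(-65))*(1 + 2*(-46/(-65)))) = 1/((-46*(-1/65))*(1 + 2*(-46*(-1/65)))) = 1/(46*(1 + 2*(46/65))/65) = 1/(46*(1 + 92/65)/65) = 1/((46/65)*(157/65)) = 1/(7222/4225) = 4225/7222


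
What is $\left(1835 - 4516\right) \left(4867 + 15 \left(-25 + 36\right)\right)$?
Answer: $-13490792$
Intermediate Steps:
$\left(1835 - 4516\right) \left(4867 + 15 \left(-25 + 36\right)\right) = - 2681 \left(4867 + 15 \cdot 11\right) = - 2681 \left(4867 + 165\right) = \left(-2681\right) 5032 = -13490792$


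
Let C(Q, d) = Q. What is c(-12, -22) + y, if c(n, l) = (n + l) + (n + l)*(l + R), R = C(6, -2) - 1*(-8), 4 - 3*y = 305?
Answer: 413/3 ≈ 137.67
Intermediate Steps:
y = -301/3 (y = 4/3 - ⅓*305 = 4/3 - 305/3 = -301/3 ≈ -100.33)
R = 14 (R = 6 - 1*(-8) = 6 + 8 = 14)
c(n, l) = l + n + (14 + l)*(l + n) (c(n, l) = (n + l) + (n + l)*(l + 14) = (l + n) + (l + n)*(14 + l) = (l + n) + (14 + l)*(l + n) = l + n + (14 + l)*(l + n))
c(-12, -22) + y = ((-22)² + 15*(-22) + 15*(-12) - 22*(-12)) - 301/3 = (484 - 330 - 180 + 264) - 301/3 = 238 - 301/3 = 413/3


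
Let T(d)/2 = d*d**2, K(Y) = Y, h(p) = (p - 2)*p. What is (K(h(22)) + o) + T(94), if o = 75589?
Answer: 1737197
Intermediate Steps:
h(p) = p*(-2 + p) (h(p) = (-2 + p)*p = p*(-2 + p))
T(d) = 2*d**3 (T(d) = 2*(d*d**2) = 2*d**3)
(K(h(22)) + o) + T(94) = (22*(-2 + 22) + 75589) + 2*94**3 = (22*20 + 75589) + 2*830584 = (440 + 75589) + 1661168 = 76029 + 1661168 = 1737197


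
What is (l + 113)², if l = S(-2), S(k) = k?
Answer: 12321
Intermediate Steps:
l = -2
(l + 113)² = (-2 + 113)² = 111² = 12321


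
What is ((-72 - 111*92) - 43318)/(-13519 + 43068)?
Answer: -53602/29549 ≈ -1.8140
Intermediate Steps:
((-72 - 111*92) - 43318)/(-13519 + 43068) = ((-72 - 10212) - 43318)/29549 = (-10284 - 43318)*(1/29549) = -53602*1/29549 = -53602/29549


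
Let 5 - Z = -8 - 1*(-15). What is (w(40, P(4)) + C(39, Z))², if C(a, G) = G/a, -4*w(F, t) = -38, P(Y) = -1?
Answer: 543169/6084 ≈ 89.278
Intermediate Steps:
w(F, t) = 19/2 (w(F, t) = -¼*(-38) = 19/2)
Z = -2 (Z = 5 - (-8 - 1*(-15)) = 5 - (-8 + 15) = 5 - 1*7 = 5 - 7 = -2)
(w(40, P(4)) + C(39, Z))² = (19/2 - 2/39)² = (737/78)² = 543169/6084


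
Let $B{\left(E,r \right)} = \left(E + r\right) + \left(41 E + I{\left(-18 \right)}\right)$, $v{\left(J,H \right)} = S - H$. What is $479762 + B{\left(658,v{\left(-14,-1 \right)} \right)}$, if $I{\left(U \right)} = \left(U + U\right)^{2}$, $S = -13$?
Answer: $508682$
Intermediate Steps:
$I{\left(U \right)} = 4 U^{2}$ ($I{\left(U \right)} = \left(2 U\right)^{2} = 4 U^{2}$)
$v{\left(J,H \right)} = -13 - H$
$B{\left(E,r \right)} = 1296 + r + 42 E$ ($B{\left(E,r \right)} = \left(E + r\right) + \left(41 E + 4 \left(-18\right)^{2}\right) = \left(E + r\right) + \left(41 E + 4 \cdot 324\right) = \left(E + r\right) + \left(41 E + 1296\right) = \left(E + r\right) + \left(1296 + 41 E\right) = 1296 + r + 42 E$)
$479762 + B{\left(658,v{\left(-14,-1 \right)} \right)} = 479762 + \left(1296 - 12 + 42 \cdot 658\right) = 479762 + \left(1296 + \left(-13 + 1\right) + 27636\right) = 479762 + \left(1296 - 12 + 27636\right) = 479762 + 28920 = 508682$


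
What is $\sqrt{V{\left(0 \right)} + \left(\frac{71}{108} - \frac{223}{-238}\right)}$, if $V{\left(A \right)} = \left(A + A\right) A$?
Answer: $\frac{\sqrt{7315287}}{2142} \approx 1.2627$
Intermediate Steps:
$V{\left(A \right)} = 2 A^{2}$ ($V{\left(A \right)} = 2 A A = 2 A^{2}$)
$\sqrt{V{\left(0 \right)} + \left(\frac{71}{108} - \frac{223}{-238}\right)} = \sqrt{2 \cdot 0^{2} + \left(\frac{71}{108} - \frac{223}{-238}\right)} = \sqrt{2 \cdot 0 + \left(71 \cdot \frac{1}{108} - - \frac{223}{238}\right)} = \sqrt{0 + \left(\frac{71}{108} + \frac{223}{238}\right)} = \sqrt{0 + \frac{20491}{12852}} = \sqrt{\frac{20491}{12852}} = \frac{\sqrt{7315287}}{2142}$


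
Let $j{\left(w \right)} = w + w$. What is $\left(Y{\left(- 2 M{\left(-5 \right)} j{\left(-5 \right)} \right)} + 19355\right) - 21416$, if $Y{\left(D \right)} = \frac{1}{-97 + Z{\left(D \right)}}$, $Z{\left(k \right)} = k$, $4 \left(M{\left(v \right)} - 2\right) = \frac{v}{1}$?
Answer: $- \frac{169003}{82} \approx -2061.0$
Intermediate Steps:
$j{\left(w \right)} = 2 w$
$M{\left(v \right)} = 2 + \frac{v}{4}$ ($M{\left(v \right)} = 2 + \frac{v 1^{-1}}{4} = 2 + \frac{v 1}{4} = 2 + \frac{v}{4}$)
$Y{\left(D \right)} = \frac{1}{-97 + D}$
$\left(Y{\left(- 2 M{\left(-5 \right)} j{\left(-5 \right)} \right)} + 19355\right) - 21416 = \left(\frac{1}{-97 + - 2 \left(2 + \frac{1}{4} \left(-5\right)\right) 2 \left(-5\right)} + 19355\right) - 21416 = \left(\frac{1}{-97 + - 2 \left(2 - \frac{5}{4}\right) \left(-10\right)} + 19355\right) - 21416 = \left(\frac{1}{-97 + \left(-2\right) \frac{3}{4} \left(-10\right)} + 19355\right) - 21416 = \left(\frac{1}{-97 - -15} + 19355\right) - 21416 = \left(\frac{1}{-97 + 15} + 19355\right) - 21416 = \left(\frac{1}{-82} + 19355\right) - 21416 = \left(- \frac{1}{82} + 19355\right) - 21416 = \frac{1587109}{82} - 21416 = - \frac{169003}{82}$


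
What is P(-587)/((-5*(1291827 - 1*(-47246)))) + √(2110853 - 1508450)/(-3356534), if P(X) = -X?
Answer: -587/6695365 - √602403/3356534 ≈ -0.00031891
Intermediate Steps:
P(-587)/((-5*(1291827 - 1*(-47246)))) + √(2110853 - 1508450)/(-3356534) = (-1*(-587))/((-5*(1291827 - 1*(-47246)))) + √(2110853 - 1508450)/(-3356534) = 587/((-5*(1291827 + 47246))) + √602403*(-1/3356534) = 587/((-5*1339073)) - √602403/3356534 = 587/(-6695365) - √602403/3356534 = 587*(-1/6695365) - √602403/3356534 = -587/6695365 - √602403/3356534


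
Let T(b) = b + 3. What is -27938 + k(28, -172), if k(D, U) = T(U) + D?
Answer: -28079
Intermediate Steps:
T(b) = 3 + b
k(D, U) = 3 + D + U (k(D, U) = (3 + U) + D = 3 + D + U)
-27938 + k(28, -172) = -27938 + (3 + 28 - 172) = -27938 - 141 = -28079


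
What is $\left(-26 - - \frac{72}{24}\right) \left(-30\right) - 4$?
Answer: $686$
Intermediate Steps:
$\left(-26 - - \frac{72}{24}\right) \left(-30\right) - 4 = \left(-26 - \left(-72\right) \frac{1}{24}\right) \left(-30\right) - 4 = \left(-26 - -3\right) \left(-30\right) - 4 = \left(-26 + 3\right) \left(-30\right) - 4 = \left(-23\right) \left(-30\right) - 4 = 690 - 4 = 686$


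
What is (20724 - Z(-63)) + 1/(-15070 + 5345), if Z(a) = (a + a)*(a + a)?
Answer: 47146799/9725 ≈ 4848.0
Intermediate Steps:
Z(a) = 4*a**2 (Z(a) = (2*a)*(2*a) = 4*a**2)
(20724 - Z(-63)) + 1/(-15070 + 5345) = (20724 - 4*(-63)**2) + 1/(-15070 + 5345) = (20724 - 4*3969) + 1/(-9725) = (20724 - 1*15876) - 1/9725 = (20724 - 15876) - 1/9725 = 4848 - 1/9725 = 47146799/9725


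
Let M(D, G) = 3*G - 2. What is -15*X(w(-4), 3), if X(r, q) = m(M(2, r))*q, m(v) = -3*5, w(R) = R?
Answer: 675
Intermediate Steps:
M(D, G) = -2 + 3*G
m(v) = -15
X(r, q) = -15*q
-15*X(w(-4), 3) = -(-225)*3 = -15*(-45) = 675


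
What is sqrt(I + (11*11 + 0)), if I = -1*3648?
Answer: I*sqrt(3527) ≈ 59.389*I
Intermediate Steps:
I = -3648
sqrt(I + (11*11 + 0)) = sqrt(-3648 + (11*11 + 0)) = sqrt(-3648 + (121 + 0)) = sqrt(-3648 + 121) = sqrt(-3527) = I*sqrt(3527)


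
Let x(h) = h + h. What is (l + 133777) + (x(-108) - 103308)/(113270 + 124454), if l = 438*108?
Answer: 10761799030/59431 ≈ 1.8108e+5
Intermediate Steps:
x(h) = 2*h
l = 47304
(l + 133777) + (x(-108) - 103308)/(113270 + 124454) = (47304 + 133777) + (2*(-108) - 103308)/(113270 + 124454) = 181081 + (-216 - 103308)/237724 = 181081 - 103524*1/237724 = 181081 - 25881/59431 = 10761799030/59431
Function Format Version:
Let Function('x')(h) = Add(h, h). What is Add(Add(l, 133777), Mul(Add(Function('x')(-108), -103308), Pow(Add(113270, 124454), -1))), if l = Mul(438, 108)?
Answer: Rational(10761799030, 59431) ≈ 1.8108e+5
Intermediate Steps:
Function('x')(h) = Mul(2, h)
l = 47304
Add(Add(l, 133777), Mul(Add(Function('x')(-108), -103308), Pow(Add(113270, 124454), -1))) = Add(Add(47304, 133777), Mul(Add(Mul(2, -108), -103308), Pow(Add(113270, 124454), -1))) = Add(181081, Mul(Add(-216, -103308), Pow(237724, -1))) = Add(181081, Mul(-103524, Rational(1, 237724))) = Add(181081, Rational(-25881, 59431)) = Rational(10761799030, 59431)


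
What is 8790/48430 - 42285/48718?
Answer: -161963133/235941274 ≈ -0.68645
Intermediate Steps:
8790/48430 - 42285/48718 = 8790*(1/48430) - 42285*1/48718 = 879/4843 - 42285/48718 = -161963133/235941274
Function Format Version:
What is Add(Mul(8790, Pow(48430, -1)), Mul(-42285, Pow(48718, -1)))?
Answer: Rational(-161963133, 235941274) ≈ -0.68645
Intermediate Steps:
Add(Mul(8790, Pow(48430, -1)), Mul(-42285, Pow(48718, -1))) = Add(Mul(8790, Rational(1, 48430)), Mul(-42285, Rational(1, 48718))) = Add(Rational(879, 4843), Rational(-42285, 48718)) = Rational(-161963133, 235941274)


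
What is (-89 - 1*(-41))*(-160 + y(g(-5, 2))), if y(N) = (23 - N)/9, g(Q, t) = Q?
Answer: 22592/3 ≈ 7530.7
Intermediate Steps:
y(N) = 23/9 - N/9 (y(N) = (23 - N)*(1/9) = 23/9 - N/9)
(-89 - 1*(-41))*(-160 + y(g(-5, 2))) = (-89 - 1*(-41))*(-160 + (23/9 - 1/9*(-5))) = (-89 + 41)*(-160 + (23/9 + 5/9)) = -48*(-160 + 28/9) = -48*(-1412/9) = 22592/3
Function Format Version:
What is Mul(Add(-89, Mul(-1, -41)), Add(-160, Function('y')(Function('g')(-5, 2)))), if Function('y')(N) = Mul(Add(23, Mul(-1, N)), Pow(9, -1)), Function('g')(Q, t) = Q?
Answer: Rational(22592, 3) ≈ 7530.7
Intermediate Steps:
Function('y')(N) = Add(Rational(23, 9), Mul(Rational(-1, 9), N)) (Function('y')(N) = Mul(Add(23, Mul(-1, N)), Rational(1, 9)) = Add(Rational(23, 9), Mul(Rational(-1, 9), N)))
Mul(Add(-89, Mul(-1, -41)), Add(-160, Function('y')(Function('g')(-5, 2)))) = Mul(Add(-89, Mul(-1, -41)), Add(-160, Add(Rational(23, 9), Mul(Rational(-1, 9), -5)))) = Mul(Add(-89, 41), Add(-160, Add(Rational(23, 9), Rational(5, 9)))) = Mul(-48, Add(-160, Rational(28, 9))) = Mul(-48, Rational(-1412, 9)) = Rational(22592, 3)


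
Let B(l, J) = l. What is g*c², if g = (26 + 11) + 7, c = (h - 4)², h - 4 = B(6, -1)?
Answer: 57024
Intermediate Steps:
h = 10 (h = 4 + 6 = 10)
c = 36 (c = (10 - 4)² = 6² = 36)
g = 44 (g = 37 + 7 = 44)
g*c² = 44*36² = 44*1296 = 57024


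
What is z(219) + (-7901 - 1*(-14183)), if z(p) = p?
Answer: 6501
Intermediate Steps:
z(219) + (-7901 - 1*(-14183)) = 219 + (-7901 - 1*(-14183)) = 219 + (-7901 + 14183) = 219 + 6282 = 6501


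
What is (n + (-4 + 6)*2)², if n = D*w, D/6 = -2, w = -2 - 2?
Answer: 2704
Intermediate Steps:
w = -4
D = -12 (D = 6*(-2) = -12)
n = 48 (n = -12*(-4) = 48)
(n + (-4 + 6)*2)² = (48 + (-4 + 6)*2)² = (48 + 2*2)² = (48 + 4)² = 52² = 2704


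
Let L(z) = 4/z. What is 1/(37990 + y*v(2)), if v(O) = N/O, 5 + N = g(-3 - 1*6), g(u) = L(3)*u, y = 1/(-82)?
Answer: 164/6230377 ≈ 2.6323e-5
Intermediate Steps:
y = -1/82 ≈ -0.012195
g(u) = 4*u/3 (g(u) = (4/3)*u = (4*(1/3))*u = 4*u/3)
N = -17 (N = -5 + 4*(-3 - 1*6)/3 = -5 + 4*(-3 - 6)/3 = -5 + (4/3)*(-9) = -5 - 12 = -17)
v(O) = -17/O
1/(37990 + y*v(2)) = 1/(37990 - (-17)/(82*2)) = 1/(37990 - 1/82*(-17/2)) = 1/(37990 + 17/164) = 1/(6230377/164) = 164/6230377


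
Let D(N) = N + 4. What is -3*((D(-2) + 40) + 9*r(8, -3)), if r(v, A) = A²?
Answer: -369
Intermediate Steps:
D(N) = 4 + N
-3*((D(-2) + 40) + 9*r(8, -3)) = -3*(((4 - 2) + 40) + 9*(-3)²) = -3*((2 + 40) + 9*9) = -3*(42 + 81) = -3*123 = -369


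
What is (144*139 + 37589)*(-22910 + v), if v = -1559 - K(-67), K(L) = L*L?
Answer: -1668125590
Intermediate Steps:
K(L) = L²
v = -6048 (v = -1559 - 1*(-67)² = -1559 - 1*4489 = -1559 - 4489 = -6048)
(144*139 + 37589)*(-22910 + v) = (144*139 + 37589)*(-22910 - 6048) = (20016 + 37589)*(-28958) = 57605*(-28958) = -1668125590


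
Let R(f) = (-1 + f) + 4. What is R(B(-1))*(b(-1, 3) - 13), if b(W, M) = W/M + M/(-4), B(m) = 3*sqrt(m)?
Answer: -169/4 - 169*I/4 ≈ -42.25 - 42.25*I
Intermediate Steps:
R(f) = 3 + f
b(W, M) = -M/4 + W/M (b(W, M) = W/M + M*(-1/4) = W/M - M/4 = -M/4 + W/M)
R(B(-1))*(b(-1, 3) - 13) = (3 + 3*sqrt(-1))*((-1/4*3 - 1/3) - 13) = (3 + 3*I)*((-3/4 - 1*1/3) - 13) = (3 + 3*I)*((-3/4 - 1/3) - 13) = (3 + 3*I)*(-13/12 - 13) = (3 + 3*I)*(-169/12) = -169/4 - 169*I/4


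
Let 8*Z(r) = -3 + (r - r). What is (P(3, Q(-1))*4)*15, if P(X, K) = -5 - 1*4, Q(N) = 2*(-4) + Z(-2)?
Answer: -540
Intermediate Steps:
Z(r) = -3/8 (Z(r) = (-3 + (r - r))/8 = (-3 + 0)/8 = (1/8)*(-3) = -3/8)
Q(N) = -67/8 (Q(N) = 2*(-4) - 3/8 = -8 - 3/8 = -67/8)
P(X, K) = -9 (P(X, K) = -5 - 4 = -9)
(P(3, Q(-1))*4)*15 = -9*4*15 = -36*15 = -540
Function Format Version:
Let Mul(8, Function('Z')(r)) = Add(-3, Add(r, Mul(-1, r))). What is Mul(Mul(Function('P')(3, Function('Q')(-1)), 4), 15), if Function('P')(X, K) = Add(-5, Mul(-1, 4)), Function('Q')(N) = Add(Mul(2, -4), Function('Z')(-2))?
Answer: -540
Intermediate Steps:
Function('Z')(r) = Rational(-3, 8) (Function('Z')(r) = Mul(Rational(1, 8), Add(-3, Add(r, Mul(-1, r)))) = Mul(Rational(1, 8), Add(-3, 0)) = Mul(Rational(1, 8), -3) = Rational(-3, 8))
Function('Q')(N) = Rational(-67, 8) (Function('Q')(N) = Add(Mul(2, -4), Rational(-3, 8)) = Add(-8, Rational(-3, 8)) = Rational(-67, 8))
Function('P')(X, K) = -9 (Function('P')(X, K) = Add(-5, -4) = -9)
Mul(Mul(Function('P')(3, Function('Q')(-1)), 4), 15) = Mul(Mul(-9, 4), 15) = Mul(-36, 15) = -540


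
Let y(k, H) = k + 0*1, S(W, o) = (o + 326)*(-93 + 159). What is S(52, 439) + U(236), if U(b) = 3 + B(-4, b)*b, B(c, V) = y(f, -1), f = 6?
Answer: 51909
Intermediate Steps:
S(W, o) = 21516 + 66*o (S(W, o) = (326 + o)*66 = 21516 + 66*o)
y(k, H) = k (y(k, H) = k + 0 = k)
B(c, V) = 6
U(b) = 3 + 6*b
S(52, 439) + U(236) = (21516 + 66*439) + (3 + 6*236) = (21516 + 28974) + (3 + 1416) = 50490 + 1419 = 51909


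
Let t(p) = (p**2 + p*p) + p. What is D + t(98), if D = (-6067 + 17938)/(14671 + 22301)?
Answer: 79310367/4108 ≈ 19306.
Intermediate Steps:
t(p) = p + 2*p**2 (t(p) = (p**2 + p**2) + p = 2*p**2 + p = p + 2*p**2)
D = 1319/4108 (D = 11871/36972 = 11871*(1/36972) = 1319/4108 ≈ 0.32108)
D + t(98) = 1319/4108 + 98*(1 + 2*98) = 1319/4108 + 98*(1 + 196) = 1319/4108 + 98*197 = 1319/4108 + 19306 = 79310367/4108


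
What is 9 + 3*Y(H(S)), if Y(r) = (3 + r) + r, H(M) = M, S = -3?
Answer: 0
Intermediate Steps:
Y(r) = 3 + 2*r
9 + 3*Y(H(S)) = 9 + 3*(3 + 2*(-3)) = 9 + 3*(3 - 6) = 9 + 3*(-3) = 9 - 9 = 0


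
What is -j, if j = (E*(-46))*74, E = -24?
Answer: -81696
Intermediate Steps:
j = 81696 (j = -24*(-46)*74 = 1104*74 = 81696)
-j = -1*81696 = -81696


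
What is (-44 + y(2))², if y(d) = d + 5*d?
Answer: 1024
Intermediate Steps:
y(d) = 6*d
(-44 + y(2))² = (-44 + 6*2)² = (-44 + 12)² = (-32)² = 1024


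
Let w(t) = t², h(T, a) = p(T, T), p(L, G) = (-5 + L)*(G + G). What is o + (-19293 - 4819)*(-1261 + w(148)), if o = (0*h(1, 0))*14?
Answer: -497744016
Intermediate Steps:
p(L, G) = 2*G*(-5 + L) (p(L, G) = (-5 + L)*(2*G) = 2*G*(-5 + L))
h(T, a) = 2*T*(-5 + T)
o = 0 (o = (0*(2*1*(-5 + 1)))*14 = (0*(2*1*(-4)))*14 = (0*(-8))*14 = 0*14 = 0)
o + (-19293 - 4819)*(-1261 + w(148)) = 0 + (-19293 - 4819)*(-1261 + 148²) = 0 - 24112*(-1261 + 21904) = 0 - 24112*20643 = 0 - 497744016 = -497744016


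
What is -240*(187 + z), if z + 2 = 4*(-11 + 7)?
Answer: -40560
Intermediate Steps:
z = -18 (z = -2 + 4*(-11 + 7) = -2 + 4*(-4) = -2 - 16 = -18)
-240*(187 + z) = -240*(187 - 18) = -240*169 = -40560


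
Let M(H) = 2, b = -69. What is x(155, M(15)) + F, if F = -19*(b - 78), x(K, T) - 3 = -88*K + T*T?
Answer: -10840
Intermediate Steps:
x(K, T) = 3 + T² - 88*K (x(K, T) = 3 + (-88*K + T*T) = 3 + (-88*K + T²) = 3 + (T² - 88*K) = 3 + T² - 88*K)
F = 2793 (F = -19*(-69 - 78) = -19*(-147) = 2793)
x(155, M(15)) + F = (3 + 2² - 88*155) + 2793 = (3 + 4 - 13640) + 2793 = -13633 + 2793 = -10840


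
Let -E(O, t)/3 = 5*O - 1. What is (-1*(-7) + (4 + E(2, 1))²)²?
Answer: 287296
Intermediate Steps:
E(O, t) = 3 - 15*O (E(O, t) = -3*(5*O - 1) = -3*(-1 + 5*O) = 3 - 15*O)
(-1*(-7) + (4 + E(2, 1))²)² = (-1*(-7) + (4 + (3 - 15*2))²)² = (7 + (4 + (3 - 30))²)² = (7 + (4 - 27)²)² = (7 + (-23)²)² = (7 + 529)² = 536² = 287296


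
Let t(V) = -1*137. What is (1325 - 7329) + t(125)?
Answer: -6141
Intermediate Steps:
t(V) = -137
(1325 - 7329) + t(125) = (1325 - 7329) - 137 = -6004 - 137 = -6141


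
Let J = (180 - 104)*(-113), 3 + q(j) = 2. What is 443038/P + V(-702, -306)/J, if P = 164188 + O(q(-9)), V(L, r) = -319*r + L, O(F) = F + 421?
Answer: -1518460019/176706688 ≈ -8.5931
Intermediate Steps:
q(j) = -1 (q(j) = -3 + 2 = -1)
O(F) = 421 + F
V(L, r) = L - 319*r
P = 164608 (P = 164188 + (421 - 1) = 164188 + 420 = 164608)
J = -8588 (J = 76*(-113) = -8588)
443038/P + V(-702, -306)/J = 443038/164608 + (-702 - 319*(-306))/(-8588) = 443038*(1/164608) + (-702 + 97614)*(-1/8588) = 221519/82304 + 96912*(-1/8588) = 221519/82304 - 24228/2147 = -1518460019/176706688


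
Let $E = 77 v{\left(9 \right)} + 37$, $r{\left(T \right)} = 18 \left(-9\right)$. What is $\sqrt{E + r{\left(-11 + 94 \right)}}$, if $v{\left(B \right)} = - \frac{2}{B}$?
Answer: $\frac{i \sqrt{1279}}{3} \approx 11.921 i$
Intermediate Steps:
$r{\left(T \right)} = -162$
$E = \frac{179}{9}$ ($E = 77 \left(- \frac{2}{9}\right) + 37 = - \frac{154}{9} + 37 = \frac{179}{9} \approx 19.889$)
$\sqrt{E + r{\left(-11 + 94 \right)}} = \sqrt{\frac{179}{9} - 162} = \sqrt{- \frac{1279}{9}} = \frac{i \sqrt{1279}}{3}$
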